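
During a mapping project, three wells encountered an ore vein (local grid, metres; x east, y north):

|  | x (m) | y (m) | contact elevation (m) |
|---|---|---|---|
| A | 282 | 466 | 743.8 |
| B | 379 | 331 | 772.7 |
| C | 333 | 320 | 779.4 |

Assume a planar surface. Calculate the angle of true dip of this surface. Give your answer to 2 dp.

15.84°

Let the plane be z = a·x + b·y + c.
B−A: 97a − 135b = 28.9;  C−A: 51a − 146b = 35.6.
Solving gives a = −0.08061, b = −0.27199.
Gradient magnitude |∇z| = √(a² + b²) = √(0.00650 + 0.07398) = 0.28369.
True dip = arctan(0.28369) = 15.84°, dipping toward NNE (azimuth ≈ 017°).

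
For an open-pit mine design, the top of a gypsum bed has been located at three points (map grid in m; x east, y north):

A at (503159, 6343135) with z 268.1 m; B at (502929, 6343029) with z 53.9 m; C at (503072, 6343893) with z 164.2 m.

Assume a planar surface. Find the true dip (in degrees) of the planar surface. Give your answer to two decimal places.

43.38°

Two edge vectors: A→B = (-230, -106, -214.2), A→C = (-87, 758, -103.9).
Normal n = (A→B) × (A→C) = (173377, -5261.6, -183562).
So ∂z/∂x = −n_x/n_z = 0.94451 and ∂z/∂y = −n_y/n_z = −0.02866.
Gradient magnitude |∇z| = √(a² + b²) = √(0.89211 + 0.00082) = 0.94495.
True dip = arctan(0.94495) = 43.38°, dipping toward W (azimuth ≈ 272°).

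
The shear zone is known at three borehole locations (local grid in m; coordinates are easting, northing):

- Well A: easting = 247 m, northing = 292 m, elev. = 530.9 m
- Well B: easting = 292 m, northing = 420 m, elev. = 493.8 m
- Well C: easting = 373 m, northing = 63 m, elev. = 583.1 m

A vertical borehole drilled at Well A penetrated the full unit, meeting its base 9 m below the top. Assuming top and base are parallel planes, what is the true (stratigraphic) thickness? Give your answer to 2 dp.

Let the plane be z = a·easting + b·northing + c.
Well B−Well A: 45a + 128b = −37.1;  Well C−Well A: 126a − 229b = 52.2.
Solving gives a = −0.06864, b = −0.26571.
|∇z| = √(a²+b²) = 0.27444, so dip δ = arctan(0.27444) = 15.35°.
True thickness = vertical thickness × cos δ = 9 × cos 15.35° = 8.68 m.

8.68 m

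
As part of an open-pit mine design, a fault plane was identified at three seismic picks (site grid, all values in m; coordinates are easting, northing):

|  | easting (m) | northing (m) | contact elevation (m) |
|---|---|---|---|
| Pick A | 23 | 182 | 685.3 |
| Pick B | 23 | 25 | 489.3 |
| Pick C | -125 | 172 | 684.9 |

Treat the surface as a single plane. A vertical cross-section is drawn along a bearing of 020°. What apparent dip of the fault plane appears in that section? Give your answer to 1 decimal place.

Two edge vectors: Pick A→Pick B = (0, -157, -196), Pick A→Pick C = (-148, -10, -0.4).
Normal n = (Pick A→Pick B) × (Pick A→Pick C) = (-1897.2, 29008, -23236).
So ∂z/∂easting = −n_x/n_z = −0.08165 and ∂z/∂northing = −n_y/n_z = 1.24841.
Unit vector along 020° is (sin 20°, cos 20°) = (0.3420, 0.9397).
Slope in that direction = a·(0.3420) + b·(0.9397) = 1.14519.
Apparent dip = arctan|1.14519| = 48.9° (true dip is 51.4°, so apparent ≤ true as expected).

48.9°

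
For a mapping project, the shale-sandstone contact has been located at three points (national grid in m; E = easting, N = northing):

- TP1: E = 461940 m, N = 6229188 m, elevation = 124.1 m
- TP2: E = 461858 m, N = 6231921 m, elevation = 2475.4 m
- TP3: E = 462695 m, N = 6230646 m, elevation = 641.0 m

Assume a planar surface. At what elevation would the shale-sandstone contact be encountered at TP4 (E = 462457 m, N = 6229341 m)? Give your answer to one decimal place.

-225.8 m

Two edge vectors: TP1→TP2 = (-82, 2733, 2351.3), TP1→TP3 = (755, 1458, 516.9).
Normal n = (TP1→TP2) × (TP1→TP3) = (-2015507.7, 1817617.3, -2182971).
So ∂z/∂E = −n_x/n_z = −0.923286521 and ∂z/∂N = −n_y/n_z = 0.832634652.
Intercept c from TP1: 124.1 + 426502.98 − 5186637.79 = −4760010.71.
At (462457, 6229341): z = −426980.3 + 5186765.2 − 4760010.71 = -225.8 m.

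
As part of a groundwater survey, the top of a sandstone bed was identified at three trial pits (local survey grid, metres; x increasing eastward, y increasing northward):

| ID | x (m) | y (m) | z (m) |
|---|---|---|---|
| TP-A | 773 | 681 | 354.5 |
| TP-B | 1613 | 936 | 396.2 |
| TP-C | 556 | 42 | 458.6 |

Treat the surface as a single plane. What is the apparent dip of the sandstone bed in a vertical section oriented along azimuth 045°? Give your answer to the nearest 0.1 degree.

Two edge vectors: TP-A→TP-B = (840, 255, 41.7), TP-A→TP-C = (-217, -639, 104.1).
Normal n = (TP-A→TP-B) × (TP-A→TP-C) = (53191.8, -96492.9, -481425).
So ∂z/∂x = −n_x/n_z = 0.11049 and ∂z/∂y = −n_y/n_z = −0.20043.
Unit vector along 045° is (sin 45°, cos 45°) = (0.7071, 0.7071).
Slope in that direction = a·(0.7071) + b·(0.7071) = −0.06360.
Apparent dip = arctan|0.06360| = 3.6° (true dip is 12.9°, so apparent ≤ true as expected).

3.6°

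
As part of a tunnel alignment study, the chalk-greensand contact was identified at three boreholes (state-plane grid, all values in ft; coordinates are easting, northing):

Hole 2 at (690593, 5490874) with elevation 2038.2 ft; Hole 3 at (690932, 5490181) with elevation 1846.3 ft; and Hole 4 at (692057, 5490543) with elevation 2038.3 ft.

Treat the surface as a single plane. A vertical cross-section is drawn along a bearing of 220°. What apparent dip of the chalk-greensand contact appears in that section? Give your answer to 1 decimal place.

Two edge vectors: Hole 2→Hole 3 = (339, -693, -191.9), Hole 2→Hole 4 = (1464, -331, 0.1).
Normal n = (Hole 2→Hole 3) × (Hole 2→Hole 4) = (-63588.2, -280975.5, 902343).
So ∂z/∂easting = −n_x/n_z = 0.07047 and ∂z/∂northing = −n_y/n_z = 0.31138.
Unit vector along 220° is (sin 220°, cos 220°) = (-0.6428, -0.7660).
Slope in that direction = a·(-0.6428) + b·(-0.7660) = −0.28383.
Apparent dip = arctan|0.28383| = 15.8° (true dip is 17.7°, so apparent ≤ true as expected).

15.8°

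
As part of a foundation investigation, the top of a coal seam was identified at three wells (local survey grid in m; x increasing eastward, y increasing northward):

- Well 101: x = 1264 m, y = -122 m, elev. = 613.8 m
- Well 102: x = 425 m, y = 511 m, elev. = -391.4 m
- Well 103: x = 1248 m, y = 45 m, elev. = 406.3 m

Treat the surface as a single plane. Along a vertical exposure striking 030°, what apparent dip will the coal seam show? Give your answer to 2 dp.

42.37°

Two edge vectors: Well 101→Well 102 = (-839, 633, -1005.2), Well 101→Well 103 = (-16, 167, -207.5).
Normal n = (Well 101→Well 102) × (Well 101→Well 103) = (36520.9, -158009.3, -129985).
So ∂z/∂x = −n_x/n_z = 0.28096 and ∂z/∂y = −n_y/n_z = −1.21560.
Unit vector along 030° is (sin 30°, cos 30°) = (0.5000, 0.8660).
Slope in that direction = a·(0.5000) + b·(0.8660) = −0.91226.
Apparent dip = arctan|0.91226| = 42.37° (true dip is 51.3°, so apparent ≤ true as expected).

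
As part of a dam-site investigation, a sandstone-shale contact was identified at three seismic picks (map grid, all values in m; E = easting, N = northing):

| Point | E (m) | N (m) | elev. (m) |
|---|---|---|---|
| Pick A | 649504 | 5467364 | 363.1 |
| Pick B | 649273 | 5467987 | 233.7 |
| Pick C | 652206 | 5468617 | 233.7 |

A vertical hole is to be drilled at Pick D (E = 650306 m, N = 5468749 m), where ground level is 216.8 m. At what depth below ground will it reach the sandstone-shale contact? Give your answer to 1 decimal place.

87.0 m

Let the plane be z = a·E + b·N + c.
Pick B−Pick A: −231a + 623b = −129.4;  Pick C−Pick A: 2702a + 1253b = −129.4.
Solving gives a = 0.041323223, b = −0.192382561.
Then c = 363.1 − a·649504 − b·5467364 = 1025348.99.
At (650306, 5468749): z_contact = 26872.74 − 1052091.94 + 1025348.99 = 129.79 m.
Depth below ground = 216.8 − 129.79 = 87.0 m.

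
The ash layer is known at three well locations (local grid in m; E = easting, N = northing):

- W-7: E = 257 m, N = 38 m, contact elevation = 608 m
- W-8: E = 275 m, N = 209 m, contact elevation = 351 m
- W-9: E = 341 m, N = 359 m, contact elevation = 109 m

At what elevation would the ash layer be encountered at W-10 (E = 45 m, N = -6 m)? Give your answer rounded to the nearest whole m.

Two edge vectors: W-7→W-8 = (18, 171, -257), W-7→W-9 = (84, 321, -499).
Normal n = (W-7→W-8) × (W-7→W-9) = (-2832, -12606, -8586).
So ∂z/∂E = −n_x/n_z = −0.32984 and ∂z/∂N = −n_y/n_z = −1.46820.
Intercept c from W-7: 608 + 84.77 + 55.79 = 748.56.
At (45, -6): z = −14.8 + 8.8 + 748.56 = 742.5 m.

743 m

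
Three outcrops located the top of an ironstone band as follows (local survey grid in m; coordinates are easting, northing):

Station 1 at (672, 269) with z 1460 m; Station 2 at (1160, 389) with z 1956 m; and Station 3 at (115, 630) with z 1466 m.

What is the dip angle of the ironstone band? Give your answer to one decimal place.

53.7°

Two edge vectors: Station 1→Station 2 = (488, 120, 496), Station 1→Station 3 = (-557, 361, 6).
Normal n = (Station 1→Station 2) × (Station 1→Station 3) = (-178336, -279200, 243008).
So ∂z/∂easting = −n_x/n_z = 0.73387 and ∂z/∂northing = −n_y/n_z = 1.14893.
Gradient magnitude |∇z| = √(a² + b²) = √(0.53856 + 1.32005) = 1.36331.
True dip = arctan(1.36331) = 53.7°, dipping toward SSW (azimuth ≈ 213°).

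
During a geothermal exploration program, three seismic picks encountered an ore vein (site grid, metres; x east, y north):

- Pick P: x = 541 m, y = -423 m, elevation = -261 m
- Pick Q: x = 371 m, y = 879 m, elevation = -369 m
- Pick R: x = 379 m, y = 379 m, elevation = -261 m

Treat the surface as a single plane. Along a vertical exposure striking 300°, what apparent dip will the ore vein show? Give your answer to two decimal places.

41.62°

Let the plane be z = a·x + b·y + c.
Pick Q−Pick P: −170a + 1302b = −108;  Pick R−Pick P: −162a + 802b = 0.
Solving gives a = −1.16132, b = −0.23458.
Unit vector along 300° is (sin 300°, cos 300°) = (-0.8660, 0.5000).
Slope in that direction = a·(-0.8660) + b·(0.5000) = 0.88844.
Apparent dip = arctan|0.88844| = 41.62° (true dip is 49.8°, so apparent ≤ true as expected).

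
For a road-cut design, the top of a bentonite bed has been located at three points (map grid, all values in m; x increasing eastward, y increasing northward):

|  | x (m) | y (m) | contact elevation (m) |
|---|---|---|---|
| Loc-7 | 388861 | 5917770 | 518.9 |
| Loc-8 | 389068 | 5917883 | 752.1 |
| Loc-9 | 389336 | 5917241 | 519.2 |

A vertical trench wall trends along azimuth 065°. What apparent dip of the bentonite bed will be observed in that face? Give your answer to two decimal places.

44.19°

Two edge vectors: Loc-7→Loc-8 = (207, 113, 233.2), Loc-7→Loc-9 = (475, -529, 0.3).
Normal n = (Loc-7→Loc-8) × (Loc-7→Loc-9) = (123396.7, 110707.9, -163178).
So ∂z/∂x = −n_x/n_z = 0.75621 and ∂z/∂y = −n_y/n_z = 0.67845.
Unit vector along 065° is (sin 65°, cos 65°) = (0.9063, 0.4226).
Slope in that direction = a·(0.9063) + b·(0.4226) = 0.97208.
Apparent dip = arctan|0.97208| = 44.19° (true dip is 45.5°, so apparent ≤ true as expected).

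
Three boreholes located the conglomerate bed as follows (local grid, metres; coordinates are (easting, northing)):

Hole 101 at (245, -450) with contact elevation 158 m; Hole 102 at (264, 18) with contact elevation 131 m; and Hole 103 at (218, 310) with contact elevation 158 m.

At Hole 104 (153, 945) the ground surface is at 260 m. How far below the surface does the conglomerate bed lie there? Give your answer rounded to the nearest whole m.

70 m

Let the plane be z = a·E + b·N + c.
Hole 102−Hole 101: 19a + 468b = −27;  Hole 103−Hole 101: −27a + 760b = 0.
Solving gives a = −0.75787, b = −0.02692.
Then c = 158 − a·245 − b·-450 = 331.56.
At (153, 945): z_contact = −116.0 − 25.4 + 331.56 = 190.2 m.
Depth below ground = 260 − 190.2 = 70 m.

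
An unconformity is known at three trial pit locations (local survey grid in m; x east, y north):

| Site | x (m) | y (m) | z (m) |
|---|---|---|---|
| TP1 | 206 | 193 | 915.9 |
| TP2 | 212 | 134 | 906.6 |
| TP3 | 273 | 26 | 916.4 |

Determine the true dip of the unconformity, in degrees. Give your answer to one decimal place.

30.0°

Let the plane be z = a·x + b·y + c.
TP2−TP1: 6a − 59b = −9.3;  TP3−TP1: 67a − 167b = 0.5.
Solving gives a = 0.53629, b = 0.21217.
Gradient magnitude |∇z| = √(a² + b²) = √(0.28761 + 0.04501) = 0.57674.
True dip = arctan(0.57674) = 30.0°, dipping toward WSW (azimuth ≈ 248°).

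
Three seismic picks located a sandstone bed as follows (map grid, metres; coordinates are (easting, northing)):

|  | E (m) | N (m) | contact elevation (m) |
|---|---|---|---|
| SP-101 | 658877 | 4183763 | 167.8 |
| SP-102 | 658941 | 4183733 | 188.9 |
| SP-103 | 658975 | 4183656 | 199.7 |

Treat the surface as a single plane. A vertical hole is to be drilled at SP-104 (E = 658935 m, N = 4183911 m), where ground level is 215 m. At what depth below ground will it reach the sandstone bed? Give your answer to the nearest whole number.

Let the plane be z = a·E + b·N + c.
SP-102−SP-101: 64a − 30b = 21.1;  SP-103−SP-101: 98a − 107b = 31.9.
Solving gives a = 0.33283009, b = 0.00670420.
Then c = 167.8 − a·658877 − b·4183763 = −247175.06.
At (658935, 4183911): z_contact = 219313.4 + 28049.8 − 247175.06 = 188.1 m.
Depth below ground = 215 − 188.1 = 27 m.

27 m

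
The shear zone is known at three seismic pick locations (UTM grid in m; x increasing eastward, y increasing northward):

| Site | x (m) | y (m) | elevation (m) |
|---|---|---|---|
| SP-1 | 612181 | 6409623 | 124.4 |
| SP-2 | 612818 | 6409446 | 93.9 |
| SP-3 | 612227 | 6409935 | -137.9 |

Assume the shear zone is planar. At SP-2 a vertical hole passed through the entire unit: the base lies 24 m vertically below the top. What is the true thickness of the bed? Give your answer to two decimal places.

Two edge vectors: SP-1→SP-2 = (637, -177, -30.5), SP-1→SP-3 = (46, 312, -262.3).
Normal n = (SP-1→SP-2) × (SP-1→SP-3) = (55943.1, 165682.1, 206886).
So ∂z/∂x = −n_x/n_z = −0.27041 and ∂z/∂y = −n_y/n_z = −0.80084.
|∇z| = √(a²+b²) = 0.84526, so dip δ = arctan(0.84526) = 40.21°.
True thickness = vertical thickness × cos δ = 24 × cos 40.21° = 18.33 m.

18.33 m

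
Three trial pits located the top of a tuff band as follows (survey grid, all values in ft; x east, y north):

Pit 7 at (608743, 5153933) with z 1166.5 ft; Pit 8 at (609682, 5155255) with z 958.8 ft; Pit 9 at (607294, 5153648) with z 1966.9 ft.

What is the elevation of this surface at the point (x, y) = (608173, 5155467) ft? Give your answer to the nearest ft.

Two edge vectors: Pit 7→Pit 8 = (939, 1322, -207.7), Pit 7→Pit 9 = (-1449, -285, 800.4).
Normal n = (Pit 7→Pit 8) × (Pit 7→Pit 9) = (998934.3, -450618.3, 1647963).
So ∂z/∂x = −n_x/n_z = −0.60616306 and ∂z/∂y = −n_y/n_z = 0.27343957.
Intercept c from Pit 7: 1166.5 + 368997.52 − 1409289.24 = −1039125.22.
At (608173, 5155467): z = −368652.0 + 1409708.7 − 1039125.22 = 1931.5 ft.

1931 ft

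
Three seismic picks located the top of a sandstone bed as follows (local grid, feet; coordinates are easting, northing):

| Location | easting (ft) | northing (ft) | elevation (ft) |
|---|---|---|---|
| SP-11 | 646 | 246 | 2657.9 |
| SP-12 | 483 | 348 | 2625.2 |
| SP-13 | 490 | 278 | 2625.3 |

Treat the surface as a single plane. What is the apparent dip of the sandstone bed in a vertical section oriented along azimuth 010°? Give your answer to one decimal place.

3.2°

Let the plane be z = a·easting + b·northing + c.
SP-12−SP-11: −163a + 102b = −32.7;  SP-13−SP-11: −156a + 32b = −32.6.
Solving gives a = 0.21305, b = 0.01988.
Unit vector along 010° is (sin 10°, cos 10°) = (0.1736, 0.9848).
Slope in that direction = a·(0.1736) + b·(0.9848) = 0.05657.
Apparent dip = arctan|0.05657| = 3.2° (true dip is 12.1°, so apparent ≤ true as expected).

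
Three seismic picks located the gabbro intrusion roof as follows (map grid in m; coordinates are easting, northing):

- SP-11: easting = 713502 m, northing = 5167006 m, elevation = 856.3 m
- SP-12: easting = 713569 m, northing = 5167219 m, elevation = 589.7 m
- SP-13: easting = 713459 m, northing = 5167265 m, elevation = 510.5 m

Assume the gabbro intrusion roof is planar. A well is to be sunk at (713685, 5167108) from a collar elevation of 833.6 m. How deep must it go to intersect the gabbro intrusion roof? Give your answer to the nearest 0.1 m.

78.7 m

Two edge vectors: SP-11→SP-12 = (67, 213, -266.6), SP-11→SP-13 = (-43, 259, -345.8).
Normal n = (SP-11→SP-12) × (SP-11→SP-13) = (-4606, 34632.4, 26512).
So ∂z/∂easting = −n_x/n_z = 0.173732649 and ∂z/∂northing = −n_y/n_z = −1.306291491.
Intercept c from SP-11: 856.3 − 123958.59 + 6749615.97 = 6626513.68.
At (713685, 5167108): z_contact = 123990.39 − 6749749.21 + 6626513.68 = 754.85 m.
Depth below ground = 833.6 − 754.85 = 78.7 m.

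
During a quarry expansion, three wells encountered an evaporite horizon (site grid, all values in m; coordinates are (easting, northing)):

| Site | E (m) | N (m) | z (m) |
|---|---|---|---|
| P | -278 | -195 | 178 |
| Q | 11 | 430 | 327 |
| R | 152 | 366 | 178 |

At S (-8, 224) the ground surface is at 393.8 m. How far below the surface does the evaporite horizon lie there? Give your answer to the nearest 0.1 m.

175.7 m

Two edge vectors: P→Q = (289, 625, 149), P→R = (430, 561, 0).
Normal n = (P→Q) × (P→R) = (-83589, 64070, -106621).
So ∂z/∂E = −n_x/n_z = −0.78398 and ∂z/∂N = −n_y/n_z = 0.60091.
Intercept c from P: 178 − 217.95 + 117.18 = 77.23.
At (-8, 224): z_contact = 6.27 + 134.60 + 77.23 = 218.11 m.
Depth below ground = 393.8 − 218.11 = 175.7 m.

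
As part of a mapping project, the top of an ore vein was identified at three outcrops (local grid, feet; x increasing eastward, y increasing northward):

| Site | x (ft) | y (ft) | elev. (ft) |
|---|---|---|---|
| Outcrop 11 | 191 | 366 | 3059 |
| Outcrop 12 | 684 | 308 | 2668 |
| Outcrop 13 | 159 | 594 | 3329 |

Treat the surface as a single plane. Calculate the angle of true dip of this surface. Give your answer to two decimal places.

Two edge vectors: Outcrop 11→Outcrop 12 = (493, -58, -391), Outcrop 11→Outcrop 13 = (-32, 228, 270).
Normal n = (Outcrop 11→Outcrop 12) × (Outcrop 11→Outcrop 13) = (73488, -120598, 110548).
So ∂z/∂x = −n_x/n_z = −0.66476 and ∂z/∂y = −n_y/n_z = 1.09091.
Gradient magnitude |∇z| = √(a² + b²) = √(0.44191 + 1.19009) = 1.27749.
True dip = arctan(1.27749) = 51.95°, dipping toward SSE (azimuth ≈ 149°).

51.95°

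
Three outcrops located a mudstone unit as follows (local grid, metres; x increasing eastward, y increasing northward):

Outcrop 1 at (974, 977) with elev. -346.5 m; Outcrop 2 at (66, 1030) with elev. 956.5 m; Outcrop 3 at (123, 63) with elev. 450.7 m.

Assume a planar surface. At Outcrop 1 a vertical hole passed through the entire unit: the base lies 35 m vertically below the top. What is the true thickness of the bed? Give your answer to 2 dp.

19.63 m

Let the plane be z = a·x + b·y + c.
Outcrop 2−Outcrop 1: −908a + 53b = 1303;  Outcrop 3−Outcrop 1: −851a − 914b = 797.2.
Solving gives a = −1.40934, b = 0.43999.
|∇z| = √(a²+b²) = 1.47642, so dip δ = arctan(1.47642) = 55.89°.
True thickness = vertical thickness × cos δ = 35 × cos 55.89° = 19.63 m.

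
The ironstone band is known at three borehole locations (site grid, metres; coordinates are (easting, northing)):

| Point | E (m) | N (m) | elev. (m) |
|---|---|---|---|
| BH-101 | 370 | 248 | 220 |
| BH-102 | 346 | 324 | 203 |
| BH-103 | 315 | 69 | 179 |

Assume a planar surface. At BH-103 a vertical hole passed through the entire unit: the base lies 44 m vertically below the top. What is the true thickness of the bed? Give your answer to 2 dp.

35.59 m

Let the plane be z = a·E + b·N + c.
BH-102−BH-101: −24a + 76b = −17;  BH-103−BH-101: −55a − 179b = −41.
Solving gives a = 0.72664, b = 0.00578.
|∇z| = √(a²+b²) = 0.72666, so dip δ = arctan(0.72666) = 36.00°.
True thickness = vertical thickness × cos δ = 44 × cos 36.00° = 35.59 m.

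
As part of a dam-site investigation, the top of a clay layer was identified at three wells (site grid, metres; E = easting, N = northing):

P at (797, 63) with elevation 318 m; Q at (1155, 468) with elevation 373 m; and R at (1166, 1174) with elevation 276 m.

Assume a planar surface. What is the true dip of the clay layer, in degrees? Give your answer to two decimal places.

Two edge vectors: P→Q = (358, 405, 55), P→R = (369, 1111, -42).
Normal n = (P→Q) × (P→R) = (-78115, 35331, 248293).
So ∂z/∂E = −n_x/n_z = 0.31461 and ∂z/∂N = −n_y/n_z = −0.14230.
Gradient magnitude |∇z| = √(a² + b²) = √(0.09898 + 0.02025) = 0.34529.
True dip = arctan(0.34529) = 19.05°, dipping toward WNW (azimuth ≈ 294°).

19.05°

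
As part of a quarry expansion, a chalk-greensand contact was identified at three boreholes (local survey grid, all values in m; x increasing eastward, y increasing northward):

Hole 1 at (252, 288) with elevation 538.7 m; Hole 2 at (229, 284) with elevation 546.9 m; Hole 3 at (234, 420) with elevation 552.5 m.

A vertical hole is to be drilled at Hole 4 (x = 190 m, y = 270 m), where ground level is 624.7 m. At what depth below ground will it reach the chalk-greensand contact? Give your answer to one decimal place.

Two edge vectors: Hole 1→Hole 2 = (-23, -4, 8.2), Hole 1→Hole 3 = (-18, 132, 13.8).
Normal n = (Hole 1→Hole 2) × (Hole 1→Hole 3) = (-1137.6, 169.8, -3108).
So ∂z/∂x = −n_x/n_z = −0.36602 and ∂z/∂y = −n_y/n_z = 0.05463.
Intercept c from Hole 1: 538.7 + 92.24 − 15.73 = 615.20.
At (190, 270): z_contact = −69.54 + 14.75 + 615.20 = 560.41 m.
Depth below ground = 624.7 − 560.41 = 64.3 m.

64.3 m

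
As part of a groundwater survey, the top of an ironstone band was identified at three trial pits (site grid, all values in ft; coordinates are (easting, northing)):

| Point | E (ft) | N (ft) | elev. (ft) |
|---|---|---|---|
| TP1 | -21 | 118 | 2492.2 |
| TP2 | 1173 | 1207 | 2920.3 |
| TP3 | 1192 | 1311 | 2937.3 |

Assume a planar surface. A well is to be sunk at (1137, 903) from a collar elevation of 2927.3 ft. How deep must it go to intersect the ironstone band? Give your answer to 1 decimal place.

Let the plane be z = a·E + b·N + c.
TP2−TP1: 1194a + 1089b = 428.1;  TP3−TP1: 1213a + 1193b = 445.1.
Solving gives a = 0.251335, b = 0.117545.
Then c = 2492.2 − a·-21 − b·118 = 2483.61.
At (1137, 903): z_contact = 285.77 + 106.14 + 2483.61 = 2875.52 ft.
Depth below ground = 2927.3 − 2875.52 = 51.8 ft.

51.8 ft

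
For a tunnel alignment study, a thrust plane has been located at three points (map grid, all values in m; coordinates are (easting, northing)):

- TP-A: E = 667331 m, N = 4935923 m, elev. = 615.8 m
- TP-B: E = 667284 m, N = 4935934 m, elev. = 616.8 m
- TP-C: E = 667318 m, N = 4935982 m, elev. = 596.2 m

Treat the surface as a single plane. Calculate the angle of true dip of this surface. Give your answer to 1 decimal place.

20.3°

Let the plane be z = a·E + b·N + c.
TP-B−TP-A: −47a + 11b = 1;  TP-C−TP-A: −13a + 59b = −19.6.
Solving gives a = −0.10441, b = −0.35521.
Gradient magnitude |∇z| = √(a² + b²) = √(0.01090 + 0.12617) = 0.37024.
True dip = arctan(0.37024) = 20.3°, dipping toward NNE (azimuth ≈ 016°).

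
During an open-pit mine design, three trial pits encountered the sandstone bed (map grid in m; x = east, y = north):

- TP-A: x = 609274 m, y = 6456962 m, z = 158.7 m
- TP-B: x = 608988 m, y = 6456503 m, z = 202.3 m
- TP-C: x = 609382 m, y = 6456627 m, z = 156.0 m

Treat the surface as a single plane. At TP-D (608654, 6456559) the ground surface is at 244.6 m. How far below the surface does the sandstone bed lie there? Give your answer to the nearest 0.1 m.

Let the plane be z = a·x + b·y + c.
TP-B−TP-A: −286a − 459b = 43.6;  TP-C−TP-A: 108a − 335b = −2.7.
Solving gives a = −0.108990797, b = −0.027077630.
Then c = 158.7 − a·609274 − b·6456962 = 241403.19.
At (608654, 6456559): z_contact = −66337.68 − 174828.32 + 241403.19 = 237.19 m.
Depth below ground = 244.6 − 237.19 = 7.4 m.

7.4 m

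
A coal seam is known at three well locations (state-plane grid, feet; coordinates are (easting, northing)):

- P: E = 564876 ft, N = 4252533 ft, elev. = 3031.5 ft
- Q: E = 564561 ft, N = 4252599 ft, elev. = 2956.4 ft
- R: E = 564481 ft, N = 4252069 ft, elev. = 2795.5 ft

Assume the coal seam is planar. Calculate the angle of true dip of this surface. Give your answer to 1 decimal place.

21.4°

Let the plane be z = a·E + b·N + c.
Q−P: −315a + 66b = −75.1;  R−P: −395a − 464b = −236.
Solving gives a = 0.29276, b = 0.25939.
Gradient magnitude |∇z| = √(a² + b²) = √(0.08571 + 0.06729) = 0.39115.
True dip = arctan(0.39115) = 21.4°, dipping toward SW (azimuth ≈ 228°).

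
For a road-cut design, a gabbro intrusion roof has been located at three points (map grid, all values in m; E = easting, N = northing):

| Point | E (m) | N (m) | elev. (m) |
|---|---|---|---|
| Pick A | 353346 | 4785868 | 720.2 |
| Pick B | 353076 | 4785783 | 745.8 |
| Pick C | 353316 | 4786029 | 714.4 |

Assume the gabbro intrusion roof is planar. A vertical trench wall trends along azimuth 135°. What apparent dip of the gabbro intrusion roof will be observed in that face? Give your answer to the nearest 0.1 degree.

Two edge vectors: Pick A→Pick B = (-270, -85, 25.6), Pick A→Pick C = (-30, 161, -5.8).
Normal n = (Pick A→Pick B) × (Pick A→Pick C) = (-3628.6, -2334, -46020).
So ∂z/∂E = −n_x/n_z = −0.07885 and ∂z/∂N = −n_y/n_z = −0.05072.
Unit vector along 135° is (sin 135°, cos 135°) = (0.7071, -0.7071).
Slope in that direction = a·(0.7071) + b·(-0.7071) = −0.01989.
Apparent dip = arctan|0.01989| = 1.1° (true dip is 5.4°, so apparent ≤ true as expected).

1.1°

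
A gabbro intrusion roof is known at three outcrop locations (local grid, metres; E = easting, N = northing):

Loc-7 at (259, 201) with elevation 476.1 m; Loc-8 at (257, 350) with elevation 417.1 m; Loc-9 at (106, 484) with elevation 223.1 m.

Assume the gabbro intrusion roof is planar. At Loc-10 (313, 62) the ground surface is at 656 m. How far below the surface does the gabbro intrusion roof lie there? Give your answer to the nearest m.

76 m

Let the plane be z = a·E + b·N + c.
Loc-8−Loc-7: −2a + 149b = −59;  Loc-9−Loc-7: −153a + 283b = −253.
Solving gives a = 0.94463, b = −0.38329.
Then c = 476.1 − a·259 − b·201 = 308.48.
At (313, 62): z_contact = 295.7 − 23.8 + 308.48 = 580.4 m.
Depth below ground = 656 − 580.4 = 76 m.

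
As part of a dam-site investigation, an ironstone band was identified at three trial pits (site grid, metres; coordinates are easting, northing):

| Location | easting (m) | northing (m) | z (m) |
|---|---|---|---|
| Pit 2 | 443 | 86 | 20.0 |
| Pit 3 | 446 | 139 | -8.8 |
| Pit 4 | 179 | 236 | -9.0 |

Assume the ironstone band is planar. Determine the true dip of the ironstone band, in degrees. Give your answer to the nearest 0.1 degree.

29.5°

Two edge vectors: Pit 2→Pit 3 = (3, 53, -28.8), Pit 2→Pit 4 = (-264, 150, -29).
Normal n = (Pit 2→Pit 3) × (Pit 2→Pit 4) = (2783, 7690.2, 14442).
So ∂z/∂easting = −n_x/n_z = −0.19270 and ∂z/∂northing = −n_y/n_z = −0.53249.
Gradient magnitude |∇z| = √(a² + b²) = √(0.03713 + 0.28354) = 0.56628.
True dip = arctan(0.56628) = 29.5°, dipping toward NNE (azimuth ≈ 020°).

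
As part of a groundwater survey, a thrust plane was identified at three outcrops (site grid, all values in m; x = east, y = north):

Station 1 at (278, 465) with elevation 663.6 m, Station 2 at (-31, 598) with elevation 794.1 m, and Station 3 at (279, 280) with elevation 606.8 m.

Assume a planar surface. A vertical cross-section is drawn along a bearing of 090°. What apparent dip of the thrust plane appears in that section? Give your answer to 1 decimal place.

Let the plane be z = a·x + b·y + c.
Station 2−Station 1: −309a + 133b = 130.5;  Station 3−Station 1: 1a − 185b = −56.8.
Solving gives a = −0.29086, b = 0.30545.
Unit vector along 090° is (sin 90°, cos 90°) = (1.0000, 0.0000).
Slope in that direction = a·(1.0000) + b·(0.0000) = −0.29086.
Apparent dip = arctan|0.29086| = 16.2° (true dip is 22.9°, so apparent ≤ true as expected).

16.2°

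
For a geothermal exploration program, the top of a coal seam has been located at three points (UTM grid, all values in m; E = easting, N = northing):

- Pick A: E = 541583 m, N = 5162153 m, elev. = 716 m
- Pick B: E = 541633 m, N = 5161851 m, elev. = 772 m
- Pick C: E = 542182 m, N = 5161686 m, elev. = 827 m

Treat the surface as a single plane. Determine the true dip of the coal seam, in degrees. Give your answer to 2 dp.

10.41°

Two edge vectors: Pick A→Pick B = (50, -302, 56), Pick A→Pick C = (599, -467, 111).
Normal n = (Pick A→Pick B) × (Pick A→Pick C) = (-7370, 27994, 157548).
So ∂z/∂E = −n_x/n_z = 0.04678 and ∂z/∂N = −n_y/n_z = −0.17769.
Gradient magnitude |∇z| = √(a² + b²) = √(0.00219 + 0.03157) = 0.18374.
True dip = arctan(0.18374) = 10.41°, dipping toward NNW (azimuth ≈ 345°).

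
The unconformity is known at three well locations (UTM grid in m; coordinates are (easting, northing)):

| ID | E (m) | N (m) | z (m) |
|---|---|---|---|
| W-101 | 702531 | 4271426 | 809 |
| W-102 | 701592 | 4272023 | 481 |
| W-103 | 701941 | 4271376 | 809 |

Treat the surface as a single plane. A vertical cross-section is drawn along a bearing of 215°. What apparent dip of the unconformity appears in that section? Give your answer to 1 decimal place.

20.5°

Let the plane be z = a·E + b·N + c.
W-102−W-101: −939a + 597b = −328;  W-103−W-101: −590a − 50b = 0.
Solving gives a = 0.04108, b = −0.48479.
Unit vector along 215° is (sin 215°, cos 215°) = (-0.5736, -0.8192).
Slope in that direction = a·(-0.5736) + b·(-0.8192) = 0.37355.
Apparent dip = arctan|0.37355| = 20.5° (true dip is 25.9°, so apparent ≤ true as expected).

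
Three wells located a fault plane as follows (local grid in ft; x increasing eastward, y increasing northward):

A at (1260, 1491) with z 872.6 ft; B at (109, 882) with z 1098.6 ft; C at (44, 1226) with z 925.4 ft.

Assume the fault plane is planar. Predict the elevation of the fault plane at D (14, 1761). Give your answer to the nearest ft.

Let the plane be z = a·x + b·y + c.
B−A: −1151a − 609b = 226;  C−A: −1216a − 265b = 52.8.
Solving gives a = 0.06368, b = −0.49146.
Then c = 872.6 − a·1260 − b·1491 = 1525.12.
At (14, 1761): z = 0.9 − 865.5 + 1525.12 = 660.6 ft.

661 ft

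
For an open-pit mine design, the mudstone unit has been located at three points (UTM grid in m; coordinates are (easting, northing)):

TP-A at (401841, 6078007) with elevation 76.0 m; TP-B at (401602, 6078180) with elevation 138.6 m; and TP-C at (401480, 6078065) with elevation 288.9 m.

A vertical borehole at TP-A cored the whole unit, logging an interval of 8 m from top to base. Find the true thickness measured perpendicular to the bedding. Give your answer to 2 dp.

Two edge vectors: TP-A→TP-B = (-239, 173, 62.6), TP-A→TP-C = (-361, 58, 212.9).
Normal n = (TP-A→TP-B) × (TP-A→TP-C) = (33200.9, 28284.5, 48591).
So ∂z/∂E = −n_x/n_z = −0.68327 and ∂z/∂N = −n_y/n_z = −0.58209.
|∇z| = √(a²+b²) = 0.89760, so dip δ = arctan(0.89760) = 41.91°.
True thickness = vertical thickness × cos δ = 8 × cos 41.91° = 5.95 m.

5.95 m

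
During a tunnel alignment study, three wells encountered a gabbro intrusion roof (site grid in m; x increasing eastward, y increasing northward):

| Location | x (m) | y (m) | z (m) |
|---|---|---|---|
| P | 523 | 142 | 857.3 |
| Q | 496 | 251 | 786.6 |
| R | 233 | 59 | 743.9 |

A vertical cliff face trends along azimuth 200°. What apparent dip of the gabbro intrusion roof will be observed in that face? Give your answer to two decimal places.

16.70°

Let the plane be z = a·x + b·y + c.
Q−P: −27a + 109b = −70.7;  R−P: −290a − 83b = −113.4.
Solving gives a = 0.53850, b = −0.51523.
Unit vector along 200° is (sin 200°, cos 200°) = (-0.3420, -0.9397).
Slope in that direction = a·(-0.3420) + b·(-0.9397) = 0.29998.
Apparent dip = arctan|0.29998| = 16.70° (true dip is 36.7°, so apparent ≤ true as expected).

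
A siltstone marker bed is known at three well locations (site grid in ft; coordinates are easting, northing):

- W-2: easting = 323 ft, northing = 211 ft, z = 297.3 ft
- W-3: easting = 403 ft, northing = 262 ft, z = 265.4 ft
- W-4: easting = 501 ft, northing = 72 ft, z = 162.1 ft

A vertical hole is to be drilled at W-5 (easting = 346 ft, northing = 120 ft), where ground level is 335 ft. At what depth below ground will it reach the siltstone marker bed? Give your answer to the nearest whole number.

Two edge vectors: W-2→W-3 = (80, 51, -31.9), W-2→W-4 = (178, -139, -135.2).
Normal n = (W-2→W-3) × (W-2→W-4) = (-11329.3, 5137.8, -20198).
So ∂z/∂easting = −n_x/n_z = −0.56091 and ∂z/∂northing = −n_y/n_z = 0.25437.
Intercept c from W-2: 297.3 + 181.17 − 53.67 = 424.80.
At (346, 120): z_contact = −194.1 + 30.5 + 424.80 = 261.3 ft.
Depth below ground = 335 − 261.3 = 74 ft.

74 ft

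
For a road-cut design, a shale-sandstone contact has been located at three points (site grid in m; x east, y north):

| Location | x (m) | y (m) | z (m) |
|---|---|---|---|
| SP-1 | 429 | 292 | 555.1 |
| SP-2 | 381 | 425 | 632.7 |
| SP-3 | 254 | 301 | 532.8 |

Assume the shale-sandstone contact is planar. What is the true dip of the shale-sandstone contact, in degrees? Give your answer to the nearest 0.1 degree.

33.5°

Two edge vectors: SP-1→SP-2 = (-48, 133, 77.6), SP-1→SP-3 = (-175, 9, -22.3).
Normal n = (SP-1→SP-2) × (SP-1→SP-3) = (-3664.3, -14650.4, 22843).
So ∂z/∂x = −n_x/n_z = 0.16041 and ∂z/∂y = −n_y/n_z = 0.64135.
Gradient magnitude |∇z| = √(a² + b²) = √(0.02573 + 0.41133) = 0.66111.
True dip = arctan(0.66111) = 33.5°, dipping toward SSW (azimuth ≈ 194°).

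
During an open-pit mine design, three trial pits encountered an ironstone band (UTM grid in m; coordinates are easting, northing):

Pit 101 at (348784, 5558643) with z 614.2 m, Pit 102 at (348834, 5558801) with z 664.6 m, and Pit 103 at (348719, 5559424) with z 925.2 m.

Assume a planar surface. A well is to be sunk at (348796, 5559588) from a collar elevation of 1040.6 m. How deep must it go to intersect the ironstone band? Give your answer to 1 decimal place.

68.1 m

Two edge vectors: Pit 101→Pit 102 = (50, 158, 50.4), Pit 101→Pit 103 = (-65, 781, 311).
Normal n = (Pit 101→Pit 102) × (Pit 101→Pit 103) = (9775.6, -18826, 49320).
So ∂z/∂easting = −n_x/n_z = −0.198207624 and ∂z/∂northing = −n_y/n_z = 0.381711273.
Intercept c from Pit 101: 614.2 + 69131.65 − 2121796.70 = −2052050.85.
At (348796, 5559588): z_contact = −69134.03 + 2122157.41 − 2052050.85 = 972.54 m.
Depth below ground = 1040.6 − 972.54 = 68.1 m.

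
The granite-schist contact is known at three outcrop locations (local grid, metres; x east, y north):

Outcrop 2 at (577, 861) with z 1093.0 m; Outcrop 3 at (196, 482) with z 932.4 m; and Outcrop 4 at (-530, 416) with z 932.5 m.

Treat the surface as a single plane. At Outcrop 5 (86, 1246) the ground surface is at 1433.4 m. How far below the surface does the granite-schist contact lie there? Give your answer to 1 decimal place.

Let the plane be z = a·x + b·y + c.
Outcrop 3−Outcrop 2: −381a − 379b = −160.6;  Outcrop 4−Outcrop 2: −1107a − 445b = −160.5.
Solving gives a = −0.042549, b = 0.466520.
Then c = 1093 − a·577 − b·861 = 715.88.
At (86, 1246): z_contact = −3.66 + 581.28 + 715.88 = 1293.50 m.
Depth below ground = 1433.4 − 1293.50 = 139.9 m.

139.9 m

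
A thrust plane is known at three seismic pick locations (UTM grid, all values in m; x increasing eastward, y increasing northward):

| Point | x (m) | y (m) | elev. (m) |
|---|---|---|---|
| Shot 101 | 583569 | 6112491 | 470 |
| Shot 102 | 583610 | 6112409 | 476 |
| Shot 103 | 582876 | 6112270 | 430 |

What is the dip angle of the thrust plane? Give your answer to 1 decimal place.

Let the plane be z = a·x + b·y + c.
Shot 102−Shot 101: 41a − 82b = 6;  Shot 103−Shot 101: −693a − 221b = −40.
Solving gives a = 0.06991, b = −0.03822.
Gradient magnitude |∇z| = √(a² + b²) = √(0.00489 + 0.00146) = 0.07967.
True dip = arctan(0.07967) = 4.6°, dipping toward WNW (azimuth ≈ 299°).

4.6°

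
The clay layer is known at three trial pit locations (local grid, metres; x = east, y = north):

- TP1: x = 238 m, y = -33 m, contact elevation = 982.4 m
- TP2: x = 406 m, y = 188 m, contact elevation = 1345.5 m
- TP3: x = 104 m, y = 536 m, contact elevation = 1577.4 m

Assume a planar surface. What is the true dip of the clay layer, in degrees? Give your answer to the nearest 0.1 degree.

Two edge vectors: TP1→TP2 = (168, 221, 363.1), TP1→TP3 = (-134, 569, 595).
Normal n = (TP1→TP2) × (TP1→TP3) = (-75108.9, -148615.4, 125206).
So ∂z/∂x = −n_x/n_z = 0.59988 and ∂z/∂y = −n_y/n_z = 1.18697.
Gradient magnitude |∇z| = √(a² + b²) = √(0.35986 + 1.40889) = 1.32994.
True dip = arctan(1.32994) = 53.1°, dipping toward SSW (azimuth ≈ 207°).

53.1°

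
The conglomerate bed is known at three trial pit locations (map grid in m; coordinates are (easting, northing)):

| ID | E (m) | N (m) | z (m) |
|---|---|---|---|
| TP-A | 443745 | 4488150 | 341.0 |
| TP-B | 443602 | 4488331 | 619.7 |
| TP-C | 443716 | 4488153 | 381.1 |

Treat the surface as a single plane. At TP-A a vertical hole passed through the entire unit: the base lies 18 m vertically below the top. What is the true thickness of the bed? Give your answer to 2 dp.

10.37 m

Let the plane be z = a·E + b·N + c.
TP-B−TP-A: −143a + 181b = 278.7;  TP-C−TP-A: −29a + 3b = 40.1.
Solving gives a = −1.33237, b = 0.48714.
|∇z| = √(a²+b²) = 1.41863, so dip δ = arctan(1.41863) = 54.82°.
True thickness = vertical thickness × cos δ = 18 × cos 54.82° = 10.37 m.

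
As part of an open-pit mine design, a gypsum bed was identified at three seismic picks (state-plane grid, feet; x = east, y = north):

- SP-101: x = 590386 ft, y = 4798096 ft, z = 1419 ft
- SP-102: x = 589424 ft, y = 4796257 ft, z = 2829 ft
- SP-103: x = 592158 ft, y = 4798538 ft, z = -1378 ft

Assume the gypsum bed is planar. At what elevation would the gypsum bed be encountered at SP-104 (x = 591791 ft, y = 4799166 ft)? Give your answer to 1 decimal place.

-749.9 ft

Two edge vectors: SP-101→SP-102 = (-962, -1839, 1410), SP-101→SP-103 = (1772, 442, -2797).
Normal n = (SP-101→SP-102) × (SP-101→SP-103) = (4520463, -192194, 2833504).
So ∂z/∂x = −n_x/n_z = −1.595361432 and ∂z/∂y = −n_y/n_z = 0.067829091.
Intercept c from SP-101: 1419 + 941879.05 − 325450.49 = 617847.57.
At (591791, 4799166): z = −944120.5 + 325523.1 + 617847.57 = -749.9 ft.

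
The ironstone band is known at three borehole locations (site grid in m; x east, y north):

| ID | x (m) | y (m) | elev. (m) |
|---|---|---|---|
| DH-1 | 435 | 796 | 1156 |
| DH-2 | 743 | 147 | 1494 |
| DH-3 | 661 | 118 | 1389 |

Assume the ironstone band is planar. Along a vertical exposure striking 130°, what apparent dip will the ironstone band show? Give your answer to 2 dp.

Two edge vectors: DH-1→DH-2 = (308, -649, 338), DH-1→DH-3 = (226, -678, 233).
Normal n = (DH-1→DH-2) × (DH-1→DH-3) = (77947, 4624, -62150).
So ∂z/∂x = −n_x/n_z = 1.25418 and ∂z/∂y = −n_y/n_z = 0.07440.
Unit vector along 130° is (sin 130°, cos 130°) = (0.7660, -0.6428).
Slope in that direction = a·(0.7660) + b·(-0.6428) = 0.91293.
Apparent dip = arctan|0.91293| = 42.39° (true dip is 51.5°, so apparent ≤ true as expected).

42.39°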